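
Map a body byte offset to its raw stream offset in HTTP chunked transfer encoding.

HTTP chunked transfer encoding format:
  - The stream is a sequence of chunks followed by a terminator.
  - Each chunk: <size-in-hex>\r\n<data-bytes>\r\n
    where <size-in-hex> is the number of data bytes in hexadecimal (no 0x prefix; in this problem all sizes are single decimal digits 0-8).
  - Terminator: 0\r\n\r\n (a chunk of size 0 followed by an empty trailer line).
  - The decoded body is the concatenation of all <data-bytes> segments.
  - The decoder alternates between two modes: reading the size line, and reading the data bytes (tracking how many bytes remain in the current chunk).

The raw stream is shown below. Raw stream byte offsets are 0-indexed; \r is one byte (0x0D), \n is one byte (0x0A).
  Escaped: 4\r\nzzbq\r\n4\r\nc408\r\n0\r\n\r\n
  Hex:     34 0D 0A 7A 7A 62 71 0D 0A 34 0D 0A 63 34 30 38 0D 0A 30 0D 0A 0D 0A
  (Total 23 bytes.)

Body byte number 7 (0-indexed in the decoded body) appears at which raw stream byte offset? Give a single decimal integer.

Chunk 1: stream[0..1]='4' size=0x4=4, data at stream[3..7]='zzbq' -> body[0..4], body so far='zzbq'
Chunk 2: stream[9..10]='4' size=0x4=4, data at stream[12..16]='c408' -> body[4..8], body so far='zzbqc408'
Chunk 3: stream[18..19]='0' size=0 (terminator). Final body='zzbqc408' (8 bytes)
Body byte 7 at stream offset 15

Answer: 15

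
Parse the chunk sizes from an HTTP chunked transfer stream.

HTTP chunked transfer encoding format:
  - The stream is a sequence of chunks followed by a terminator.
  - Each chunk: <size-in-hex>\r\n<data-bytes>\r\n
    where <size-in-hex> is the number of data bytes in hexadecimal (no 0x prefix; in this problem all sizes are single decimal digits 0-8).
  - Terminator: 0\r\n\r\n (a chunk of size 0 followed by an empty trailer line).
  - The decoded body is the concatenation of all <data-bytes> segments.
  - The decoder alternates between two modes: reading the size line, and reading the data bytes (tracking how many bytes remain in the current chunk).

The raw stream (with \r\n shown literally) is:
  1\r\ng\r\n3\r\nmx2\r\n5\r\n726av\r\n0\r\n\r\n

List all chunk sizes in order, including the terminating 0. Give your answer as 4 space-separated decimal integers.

Chunk 1: stream[0..1]='1' size=0x1=1, data at stream[3..4]='g' -> body[0..1], body so far='g'
Chunk 2: stream[6..7]='3' size=0x3=3, data at stream[9..12]='mx2' -> body[1..4], body so far='gmx2'
Chunk 3: stream[14..15]='5' size=0x5=5, data at stream[17..22]='726av' -> body[4..9], body so far='gmx2726av'
Chunk 4: stream[24..25]='0' size=0 (terminator). Final body='gmx2726av' (9 bytes)

Answer: 1 3 5 0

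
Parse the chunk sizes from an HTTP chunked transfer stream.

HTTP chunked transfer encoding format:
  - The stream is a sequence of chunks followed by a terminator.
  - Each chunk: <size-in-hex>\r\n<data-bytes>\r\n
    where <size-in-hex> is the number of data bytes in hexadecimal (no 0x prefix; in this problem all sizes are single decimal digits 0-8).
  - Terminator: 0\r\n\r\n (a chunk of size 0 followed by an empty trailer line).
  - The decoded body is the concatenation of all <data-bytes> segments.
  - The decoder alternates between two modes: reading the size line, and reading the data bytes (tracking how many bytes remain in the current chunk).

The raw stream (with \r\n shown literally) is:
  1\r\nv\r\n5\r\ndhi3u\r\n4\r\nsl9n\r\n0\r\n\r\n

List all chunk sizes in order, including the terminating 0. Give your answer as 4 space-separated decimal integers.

Chunk 1: stream[0..1]='1' size=0x1=1, data at stream[3..4]='v' -> body[0..1], body so far='v'
Chunk 2: stream[6..7]='5' size=0x5=5, data at stream[9..14]='dhi3u' -> body[1..6], body so far='vdhi3u'
Chunk 3: stream[16..17]='4' size=0x4=4, data at stream[19..23]='sl9n' -> body[6..10], body so far='vdhi3usl9n'
Chunk 4: stream[25..26]='0' size=0 (terminator). Final body='vdhi3usl9n' (10 bytes)

Answer: 1 5 4 0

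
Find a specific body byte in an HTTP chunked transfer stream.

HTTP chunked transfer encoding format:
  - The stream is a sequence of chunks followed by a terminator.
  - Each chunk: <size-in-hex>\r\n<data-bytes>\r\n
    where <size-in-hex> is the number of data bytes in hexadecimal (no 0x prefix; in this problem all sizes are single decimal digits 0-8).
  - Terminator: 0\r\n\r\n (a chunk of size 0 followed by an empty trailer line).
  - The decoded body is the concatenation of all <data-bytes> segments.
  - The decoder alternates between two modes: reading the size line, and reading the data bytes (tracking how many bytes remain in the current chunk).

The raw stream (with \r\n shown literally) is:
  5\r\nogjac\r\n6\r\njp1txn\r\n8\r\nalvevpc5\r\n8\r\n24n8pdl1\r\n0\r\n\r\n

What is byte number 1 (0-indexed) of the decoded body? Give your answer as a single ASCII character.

Answer: g

Derivation:
Chunk 1: stream[0..1]='5' size=0x5=5, data at stream[3..8]='ogjac' -> body[0..5], body so far='ogjac'
Chunk 2: stream[10..11]='6' size=0x6=6, data at stream[13..19]='jp1txn' -> body[5..11], body so far='ogjacjp1txn'
Chunk 3: stream[21..22]='8' size=0x8=8, data at stream[24..32]='alvevpc5' -> body[11..19], body so far='ogjacjp1txnalvevpc5'
Chunk 4: stream[34..35]='8' size=0x8=8, data at stream[37..45]='24n8pdl1' -> body[19..27], body so far='ogjacjp1txnalvevpc524n8pdl1'
Chunk 5: stream[47..48]='0' size=0 (terminator). Final body='ogjacjp1txnalvevpc524n8pdl1' (27 bytes)
Body byte 1 = 'g'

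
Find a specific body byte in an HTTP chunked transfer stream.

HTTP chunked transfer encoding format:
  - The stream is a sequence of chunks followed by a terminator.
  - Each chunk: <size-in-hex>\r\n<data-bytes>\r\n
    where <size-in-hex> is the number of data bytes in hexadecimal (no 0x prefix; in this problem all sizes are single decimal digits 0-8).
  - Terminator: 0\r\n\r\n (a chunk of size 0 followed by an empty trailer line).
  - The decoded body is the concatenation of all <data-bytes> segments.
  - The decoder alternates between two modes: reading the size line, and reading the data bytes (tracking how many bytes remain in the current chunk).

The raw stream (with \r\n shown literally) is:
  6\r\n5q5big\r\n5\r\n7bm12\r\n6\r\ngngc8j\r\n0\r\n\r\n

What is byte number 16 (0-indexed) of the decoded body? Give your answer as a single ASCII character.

Answer: j

Derivation:
Chunk 1: stream[0..1]='6' size=0x6=6, data at stream[3..9]='5q5big' -> body[0..6], body so far='5q5big'
Chunk 2: stream[11..12]='5' size=0x5=5, data at stream[14..19]='7bm12' -> body[6..11], body so far='5q5big7bm12'
Chunk 3: stream[21..22]='6' size=0x6=6, data at stream[24..30]='gngc8j' -> body[11..17], body so far='5q5big7bm12gngc8j'
Chunk 4: stream[32..33]='0' size=0 (terminator). Final body='5q5big7bm12gngc8j' (17 bytes)
Body byte 16 = 'j'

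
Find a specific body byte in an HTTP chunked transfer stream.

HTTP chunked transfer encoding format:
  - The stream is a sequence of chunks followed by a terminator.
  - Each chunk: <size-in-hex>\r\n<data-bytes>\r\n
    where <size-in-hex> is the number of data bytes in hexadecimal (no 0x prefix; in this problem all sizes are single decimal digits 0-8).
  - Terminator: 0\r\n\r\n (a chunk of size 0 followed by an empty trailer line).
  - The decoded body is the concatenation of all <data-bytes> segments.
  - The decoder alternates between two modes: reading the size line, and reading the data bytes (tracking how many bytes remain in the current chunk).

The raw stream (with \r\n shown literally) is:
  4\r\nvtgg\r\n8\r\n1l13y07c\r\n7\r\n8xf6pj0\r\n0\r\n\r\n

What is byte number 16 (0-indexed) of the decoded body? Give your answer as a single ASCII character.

Chunk 1: stream[0..1]='4' size=0x4=4, data at stream[3..7]='vtgg' -> body[0..4], body so far='vtgg'
Chunk 2: stream[9..10]='8' size=0x8=8, data at stream[12..20]='1l13y07c' -> body[4..12], body so far='vtgg1l13y07c'
Chunk 3: stream[22..23]='7' size=0x7=7, data at stream[25..32]='8xf6pj0' -> body[12..19], body so far='vtgg1l13y07c8xf6pj0'
Chunk 4: stream[34..35]='0' size=0 (terminator). Final body='vtgg1l13y07c8xf6pj0' (19 bytes)
Body byte 16 = 'p'

Answer: p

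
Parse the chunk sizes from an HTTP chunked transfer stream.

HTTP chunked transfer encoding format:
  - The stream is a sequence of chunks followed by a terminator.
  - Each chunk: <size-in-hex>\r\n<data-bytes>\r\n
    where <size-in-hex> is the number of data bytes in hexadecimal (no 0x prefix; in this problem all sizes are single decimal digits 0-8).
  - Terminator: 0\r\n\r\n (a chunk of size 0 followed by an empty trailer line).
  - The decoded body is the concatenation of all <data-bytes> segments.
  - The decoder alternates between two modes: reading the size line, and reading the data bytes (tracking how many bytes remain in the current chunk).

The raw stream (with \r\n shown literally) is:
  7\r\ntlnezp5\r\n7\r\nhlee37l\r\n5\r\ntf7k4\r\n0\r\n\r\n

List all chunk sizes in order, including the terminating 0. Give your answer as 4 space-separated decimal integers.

Answer: 7 7 5 0

Derivation:
Chunk 1: stream[0..1]='7' size=0x7=7, data at stream[3..10]='tlnezp5' -> body[0..7], body so far='tlnezp5'
Chunk 2: stream[12..13]='7' size=0x7=7, data at stream[15..22]='hlee37l' -> body[7..14], body so far='tlnezp5hlee37l'
Chunk 3: stream[24..25]='5' size=0x5=5, data at stream[27..32]='tf7k4' -> body[14..19], body so far='tlnezp5hlee37ltf7k4'
Chunk 4: stream[34..35]='0' size=0 (terminator). Final body='tlnezp5hlee37ltf7k4' (19 bytes)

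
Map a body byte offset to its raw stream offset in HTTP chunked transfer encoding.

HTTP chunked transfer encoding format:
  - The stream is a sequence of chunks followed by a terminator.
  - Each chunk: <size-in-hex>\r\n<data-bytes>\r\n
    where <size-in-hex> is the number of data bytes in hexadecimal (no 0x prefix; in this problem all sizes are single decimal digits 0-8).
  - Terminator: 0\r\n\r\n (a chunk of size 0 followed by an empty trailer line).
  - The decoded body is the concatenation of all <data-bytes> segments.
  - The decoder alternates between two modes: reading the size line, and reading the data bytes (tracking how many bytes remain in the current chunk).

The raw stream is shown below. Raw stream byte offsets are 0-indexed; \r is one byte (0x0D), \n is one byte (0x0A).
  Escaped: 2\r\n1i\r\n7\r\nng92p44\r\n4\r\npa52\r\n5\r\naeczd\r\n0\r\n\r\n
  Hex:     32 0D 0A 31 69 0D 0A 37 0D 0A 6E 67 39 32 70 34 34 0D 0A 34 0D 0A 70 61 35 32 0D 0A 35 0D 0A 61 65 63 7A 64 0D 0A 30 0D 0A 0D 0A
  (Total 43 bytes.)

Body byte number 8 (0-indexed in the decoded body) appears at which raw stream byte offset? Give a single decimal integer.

Answer: 16

Derivation:
Chunk 1: stream[0..1]='2' size=0x2=2, data at stream[3..5]='1i' -> body[0..2], body so far='1i'
Chunk 2: stream[7..8]='7' size=0x7=7, data at stream[10..17]='ng92p44' -> body[2..9], body so far='1ing92p44'
Chunk 3: stream[19..20]='4' size=0x4=4, data at stream[22..26]='pa52' -> body[9..13], body so far='1ing92p44pa52'
Chunk 4: stream[28..29]='5' size=0x5=5, data at stream[31..36]='aeczd' -> body[13..18], body so far='1ing92p44pa52aeczd'
Chunk 5: stream[38..39]='0' size=0 (terminator). Final body='1ing92p44pa52aeczd' (18 bytes)
Body byte 8 at stream offset 16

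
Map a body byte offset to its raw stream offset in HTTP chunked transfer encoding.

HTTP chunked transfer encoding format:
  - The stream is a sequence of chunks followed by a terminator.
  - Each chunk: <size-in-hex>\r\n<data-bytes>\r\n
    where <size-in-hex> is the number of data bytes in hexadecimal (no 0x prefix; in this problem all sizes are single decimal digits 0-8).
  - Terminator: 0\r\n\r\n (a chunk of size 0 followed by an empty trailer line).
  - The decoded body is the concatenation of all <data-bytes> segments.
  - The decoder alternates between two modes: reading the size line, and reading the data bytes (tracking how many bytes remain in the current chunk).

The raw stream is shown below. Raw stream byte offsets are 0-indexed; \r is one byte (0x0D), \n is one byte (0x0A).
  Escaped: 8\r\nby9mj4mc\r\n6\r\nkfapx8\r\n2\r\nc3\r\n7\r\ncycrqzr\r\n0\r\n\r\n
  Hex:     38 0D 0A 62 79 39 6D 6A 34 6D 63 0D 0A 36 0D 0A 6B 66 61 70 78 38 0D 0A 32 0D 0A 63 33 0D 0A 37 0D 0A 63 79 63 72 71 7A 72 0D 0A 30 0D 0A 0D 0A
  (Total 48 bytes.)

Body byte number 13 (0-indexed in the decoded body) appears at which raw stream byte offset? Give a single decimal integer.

Answer: 21

Derivation:
Chunk 1: stream[0..1]='8' size=0x8=8, data at stream[3..11]='by9mj4mc' -> body[0..8], body so far='by9mj4mc'
Chunk 2: stream[13..14]='6' size=0x6=6, data at stream[16..22]='kfapx8' -> body[8..14], body so far='by9mj4mckfapx8'
Chunk 3: stream[24..25]='2' size=0x2=2, data at stream[27..29]='c3' -> body[14..16], body so far='by9mj4mckfapx8c3'
Chunk 4: stream[31..32]='7' size=0x7=7, data at stream[34..41]='cycrqzr' -> body[16..23], body so far='by9mj4mckfapx8c3cycrqzr'
Chunk 5: stream[43..44]='0' size=0 (terminator). Final body='by9mj4mckfapx8c3cycrqzr' (23 bytes)
Body byte 13 at stream offset 21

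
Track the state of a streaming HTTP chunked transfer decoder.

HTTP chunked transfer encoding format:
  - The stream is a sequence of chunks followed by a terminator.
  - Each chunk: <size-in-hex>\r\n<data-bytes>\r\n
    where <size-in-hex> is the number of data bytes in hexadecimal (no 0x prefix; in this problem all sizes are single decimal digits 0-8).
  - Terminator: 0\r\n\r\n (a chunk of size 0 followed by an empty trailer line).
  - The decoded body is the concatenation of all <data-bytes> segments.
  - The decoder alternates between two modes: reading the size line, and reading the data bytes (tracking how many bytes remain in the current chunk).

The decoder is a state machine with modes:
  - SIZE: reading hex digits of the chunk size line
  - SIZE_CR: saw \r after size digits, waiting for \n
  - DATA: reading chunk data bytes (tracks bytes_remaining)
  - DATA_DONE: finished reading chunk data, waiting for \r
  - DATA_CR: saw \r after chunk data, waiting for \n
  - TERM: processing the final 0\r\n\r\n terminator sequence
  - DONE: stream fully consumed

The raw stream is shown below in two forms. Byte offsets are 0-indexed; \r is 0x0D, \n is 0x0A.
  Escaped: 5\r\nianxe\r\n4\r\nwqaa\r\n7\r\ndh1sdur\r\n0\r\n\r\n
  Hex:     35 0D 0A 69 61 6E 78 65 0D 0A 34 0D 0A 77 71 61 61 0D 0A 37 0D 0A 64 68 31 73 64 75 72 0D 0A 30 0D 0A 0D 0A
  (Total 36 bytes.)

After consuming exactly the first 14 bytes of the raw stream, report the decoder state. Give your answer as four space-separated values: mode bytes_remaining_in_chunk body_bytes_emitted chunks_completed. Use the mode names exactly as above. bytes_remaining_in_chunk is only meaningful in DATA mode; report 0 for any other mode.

Byte 0 = '5': mode=SIZE remaining=0 emitted=0 chunks_done=0
Byte 1 = 0x0D: mode=SIZE_CR remaining=0 emitted=0 chunks_done=0
Byte 2 = 0x0A: mode=DATA remaining=5 emitted=0 chunks_done=0
Byte 3 = 'i': mode=DATA remaining=4 emitted=1 chunks_done=0
Byte 4 = 'a': mode=DATA remaining=3 emitted=2 chunks_done=0
Byte 5 = 'n': mode=DATA remaining=2 emitted=3 chunks_done=0
Byte 6 = 'x': mode=DATA remaining=1 emitted=4 chunks_done=0
Byte 7 = 'e': mode=DATA_DONE remaining=0 emitted=5 chunks_done=0
Byte 8 = 0x0D: mode=DATA_CR remaining=0 emitted=5 chunks_done=0
Byte 9 = 0x0A: mode=SIZE remaining=0 emitted=5 chunks_done=1
Byte 10 = '4': mode=SIZE remaining=0 emitted=5 chunks_done=1
Byte 11 = 0x0D: mode=SIZE_CR remaining=0 emitted=5 chunks_done=1
Byte 12 = 0x0A: mode=DATA remaining=4 emitted=5 chunks_done=1
Byte 13 = 'w': mode=DATA remaining=3 emitted=6 chunks_done=1

Answer: DATA 3 6 1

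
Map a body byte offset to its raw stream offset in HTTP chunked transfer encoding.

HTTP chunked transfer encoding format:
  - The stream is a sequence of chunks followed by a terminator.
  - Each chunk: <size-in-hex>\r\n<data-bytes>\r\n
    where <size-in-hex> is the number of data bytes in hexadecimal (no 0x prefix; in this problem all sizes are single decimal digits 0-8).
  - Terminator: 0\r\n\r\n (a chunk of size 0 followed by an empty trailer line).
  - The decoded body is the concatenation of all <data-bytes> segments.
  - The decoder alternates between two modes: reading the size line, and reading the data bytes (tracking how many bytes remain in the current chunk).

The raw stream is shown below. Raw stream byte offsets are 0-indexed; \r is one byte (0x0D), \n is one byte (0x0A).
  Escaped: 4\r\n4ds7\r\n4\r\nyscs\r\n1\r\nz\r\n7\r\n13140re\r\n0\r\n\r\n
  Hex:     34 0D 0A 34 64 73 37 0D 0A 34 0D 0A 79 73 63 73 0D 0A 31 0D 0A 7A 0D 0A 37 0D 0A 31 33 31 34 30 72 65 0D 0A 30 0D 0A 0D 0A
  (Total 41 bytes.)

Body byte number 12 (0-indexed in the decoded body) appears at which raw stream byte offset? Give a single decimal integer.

Answer: 30

Derivation:
Chunk 1: stream[0..1]='4' size=0x4=4, data at stream[3..7]='4ds7' -> body[0..4], body so far='4ds7'
Chunk 2: stream[9..10]='4' size=0x4=4, data at stream[12..16]='yscs' -> body[4..8], body so far='4ds7yscs'
Chunk 3: stream[18..19]='1' size=0x1=1, data at stream[21..22]='z' -> body[8..9], body so far='4ds7yscsz'
Chunk 4: stream[24..25]='7' size=0x7=7, data at stream[27..34]='13140re' -> body[9..16], body so far='4ds7yscsz13140re'
Chunk 5: stream[36..37]='0' size=0 (terminator). Final body='4ds7yscsz13140re' (16 bytes)
Body byte 12 at stream offset 30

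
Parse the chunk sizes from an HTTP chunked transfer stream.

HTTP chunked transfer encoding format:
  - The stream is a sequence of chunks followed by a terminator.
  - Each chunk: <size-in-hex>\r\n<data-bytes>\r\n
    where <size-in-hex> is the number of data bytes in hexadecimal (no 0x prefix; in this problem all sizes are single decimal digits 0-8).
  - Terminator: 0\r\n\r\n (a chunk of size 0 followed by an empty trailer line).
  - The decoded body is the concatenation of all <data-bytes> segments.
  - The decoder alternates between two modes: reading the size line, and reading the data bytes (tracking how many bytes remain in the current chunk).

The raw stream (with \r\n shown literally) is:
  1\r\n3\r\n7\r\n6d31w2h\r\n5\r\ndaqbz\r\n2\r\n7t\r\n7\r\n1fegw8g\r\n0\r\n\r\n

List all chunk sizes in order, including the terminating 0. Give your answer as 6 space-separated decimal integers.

Chunk 1: stream[0..1]='1' size=0x1=1, data at stream[3..4]='3' -> body[0..1], body so far='3'
Chunk 2: stream[6..7]='7' size=0x7=7, data at stream[9..16]='6d31w2h' -> body[1..8], body so far='36d31w2h'
Chunk 3: stream[18..19]='5' size=0x5=5, data at stream[21..26]='daqbz' -> body[8..13], body so far='36d31w2hdaqbz'
Chunk 4: stream[28..29]='2' size=0x2=2, data at stream[31..33]='7t' -> body[13..15], body so far='36d31w2hdaqbz7t'
Chunk 5: stream[35..36]='7' size=0x7=7, data at stream[38..45]='1fegw8g' -> body[15..22], body so far='36d31w2hdaqbz7t1fegw8g'
Chunk 6: stream[47..48]='0' size=0 (terminator). Final body='36d31w2hdaqbz7t1fegw8g' (22 bytes)

Answer: 1 7 5 2 7 0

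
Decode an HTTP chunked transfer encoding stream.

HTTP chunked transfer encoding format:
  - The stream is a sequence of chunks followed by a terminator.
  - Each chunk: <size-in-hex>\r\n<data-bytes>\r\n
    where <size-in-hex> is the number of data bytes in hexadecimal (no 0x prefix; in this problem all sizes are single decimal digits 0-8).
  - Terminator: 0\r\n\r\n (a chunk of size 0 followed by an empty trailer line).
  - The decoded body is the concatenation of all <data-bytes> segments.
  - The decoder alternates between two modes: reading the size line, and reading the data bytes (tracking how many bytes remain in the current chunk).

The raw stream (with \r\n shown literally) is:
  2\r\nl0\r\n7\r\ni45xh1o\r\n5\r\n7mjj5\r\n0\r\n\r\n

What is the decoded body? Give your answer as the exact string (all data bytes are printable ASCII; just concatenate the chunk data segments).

Answer: l0i45xh1o7mjj5

Derivation:
Chunk 1: stream[0..1]='2' size=0x2=2, data at stream[3..5]='l0' -> body[0..2], body so far='l0'
Chunk 2: stream[7..8]='7' size=0x7=7, data at stream[10..17]='i45xh1o' -> body[2..9], body so far='l0i45xh1o'
Chunk 3: stream[19..20]='5' size=0x5=5, data at stream[22..27]='7mjj5' -> body[9..14], body so far='l0i45xh1o7mjj5'
Chunk 4: stream[29..30]='0' size=0 (terminator). Final body='l0i45xh1o7mjj5' (14 bytes)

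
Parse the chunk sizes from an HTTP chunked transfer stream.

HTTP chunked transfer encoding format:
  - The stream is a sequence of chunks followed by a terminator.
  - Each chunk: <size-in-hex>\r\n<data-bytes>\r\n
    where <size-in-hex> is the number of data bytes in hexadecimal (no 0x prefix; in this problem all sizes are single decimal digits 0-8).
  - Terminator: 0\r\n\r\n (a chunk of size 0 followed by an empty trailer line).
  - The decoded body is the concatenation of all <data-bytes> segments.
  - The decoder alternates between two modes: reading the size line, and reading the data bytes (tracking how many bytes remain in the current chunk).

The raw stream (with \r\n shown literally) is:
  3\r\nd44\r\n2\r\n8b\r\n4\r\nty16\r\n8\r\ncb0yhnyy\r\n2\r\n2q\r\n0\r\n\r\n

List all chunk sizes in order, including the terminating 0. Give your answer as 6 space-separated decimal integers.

Chunk 1: stream[0..1]='3' size=0x3=3, data at stream[3..6]='d44' -> body[0..3], body so far='d44'
Chunk 2: stream[8..9]='2' size=0x2=2, data at stream[11..13]='8b' -> body[3..5], body so far='d448b'
Chunk 3: stream[15..16]='4' size=0x4=4, data at stream[18..22]='ty16' -> body[5..9], body so far='d448bty16'
Chunk 4: stream[24..25]='8' size=0x8=8, data at stream[27..35]='cb0yhnyy' -> body[9..17], body so far='d448bty16cb0yhnyy'
Chunk 5: stream[37..38]='2' size=0x2=2, data at stream[40..42]='2q' -> body[17..19], body so far='d448bty16cb0yhnyy2q'
Chunk 6: stream[44..45]='0' size=0 (terminator). Final body='d448bty16cb0yhnyy2q' (19 bytes)

Answer: 3 2 4 8 2 0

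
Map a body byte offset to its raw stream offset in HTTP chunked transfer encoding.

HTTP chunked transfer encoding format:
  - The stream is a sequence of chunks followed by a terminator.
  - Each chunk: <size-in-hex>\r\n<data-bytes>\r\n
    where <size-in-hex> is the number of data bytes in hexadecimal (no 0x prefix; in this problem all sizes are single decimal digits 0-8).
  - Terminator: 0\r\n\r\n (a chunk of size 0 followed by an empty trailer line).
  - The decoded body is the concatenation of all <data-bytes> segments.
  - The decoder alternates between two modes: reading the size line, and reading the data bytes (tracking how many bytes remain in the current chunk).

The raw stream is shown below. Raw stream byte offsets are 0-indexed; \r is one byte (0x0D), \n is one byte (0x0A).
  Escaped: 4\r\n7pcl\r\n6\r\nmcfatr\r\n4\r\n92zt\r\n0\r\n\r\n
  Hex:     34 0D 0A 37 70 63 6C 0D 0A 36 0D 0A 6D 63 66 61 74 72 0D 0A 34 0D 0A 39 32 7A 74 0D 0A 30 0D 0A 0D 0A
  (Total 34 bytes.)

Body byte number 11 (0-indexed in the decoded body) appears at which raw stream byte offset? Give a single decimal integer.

Chunk 1: stream[0..1]='4' size=0x4=4, data at stream[3..7]='7pcl' -> body[0..4], body so far='7pcl'
Chunk 2: stream[9..10]='6' size=0x6=6, data at stream[12..18]='mcfatr' -> body[4..10], body so far='7pclmcfatr'
Chunk 3: stream[20..21]='4' size=0x4=4, data at stream[23..27]='92zt' -> body[10..14], body so far='7pclmcfatr92zt'
Chunk 4: stream[29..30]='0' size=0 (terminator). Final body='7pclmcfatr92zt' (14 bytes)
Body byte 11 at stream offset 24

Answer: 24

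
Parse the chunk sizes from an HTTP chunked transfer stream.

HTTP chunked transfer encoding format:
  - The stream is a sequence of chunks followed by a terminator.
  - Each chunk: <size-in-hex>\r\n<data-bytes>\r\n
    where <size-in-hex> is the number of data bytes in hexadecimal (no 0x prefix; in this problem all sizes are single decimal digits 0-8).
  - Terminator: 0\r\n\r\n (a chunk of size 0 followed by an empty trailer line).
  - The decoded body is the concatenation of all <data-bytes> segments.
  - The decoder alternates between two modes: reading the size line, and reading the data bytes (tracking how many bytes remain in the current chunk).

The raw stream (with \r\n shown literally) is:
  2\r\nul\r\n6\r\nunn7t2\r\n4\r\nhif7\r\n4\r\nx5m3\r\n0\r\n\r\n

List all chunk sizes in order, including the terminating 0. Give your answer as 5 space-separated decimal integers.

Answer: 2 6 4 4 0

Derivation:
Chunk 1: stream[0..1]='2' size=0x2=2, data at stream[3..5]='ul' -> body[0..2], body so far='ul'
Chunk 2: stream[7..8]='6' size=0x6=6, data at stream[10..16]='unn7t2' -> body[2..8], body so far='ulunn7t2'
Chunk 3: stream[18..19]='4' size=0x4=4, data at stream[21..25]='hif7' -> body[8..12], body so far='ulunn7t2hif7'
Chunk 4: stream[27..28]='4' size=0x4=4, data at stream[30..34]='x5m3' -> body[12..16], body so far='ulunn7t2hif7x5m3'
Chunk 5: stream[36..37]='0' size=0 (terminator). Final body='ulunn7t2hif7x5m3' (16 bytes)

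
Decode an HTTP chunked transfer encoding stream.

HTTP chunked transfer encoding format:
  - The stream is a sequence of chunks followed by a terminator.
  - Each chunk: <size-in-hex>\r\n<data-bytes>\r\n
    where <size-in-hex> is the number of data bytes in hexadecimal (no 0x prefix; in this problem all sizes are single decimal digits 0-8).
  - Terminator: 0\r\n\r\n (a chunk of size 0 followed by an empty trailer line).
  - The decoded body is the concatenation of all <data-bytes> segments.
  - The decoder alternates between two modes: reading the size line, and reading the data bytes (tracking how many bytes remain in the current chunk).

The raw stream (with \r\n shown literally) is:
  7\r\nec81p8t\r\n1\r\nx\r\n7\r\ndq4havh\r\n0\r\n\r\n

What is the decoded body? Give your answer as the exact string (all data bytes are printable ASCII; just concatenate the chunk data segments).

Chunk 1: stream[0..1]='7' size=0x7=7, data at stream[3..10]='ec81p8t' -> body[0..7], body so far='ec81p8t'
Chunk 2: stream[12..13]='1' size=0x1=1, data at stream[15..16]='x' -> body[7..8], body so far='ec81p8tx'
Chunk 3: stream[18..19]='7' size=0x7=7, data at stream[21..28]='dq4havh' -> body[8..15], body so far='ec81p8txdq4havh'
Chunk 4: stream[30..31]='0' size=0 (terminator). Final body='ec81p8txdq4havh' (15 bytes)

Answer: ec81p8txdq4havh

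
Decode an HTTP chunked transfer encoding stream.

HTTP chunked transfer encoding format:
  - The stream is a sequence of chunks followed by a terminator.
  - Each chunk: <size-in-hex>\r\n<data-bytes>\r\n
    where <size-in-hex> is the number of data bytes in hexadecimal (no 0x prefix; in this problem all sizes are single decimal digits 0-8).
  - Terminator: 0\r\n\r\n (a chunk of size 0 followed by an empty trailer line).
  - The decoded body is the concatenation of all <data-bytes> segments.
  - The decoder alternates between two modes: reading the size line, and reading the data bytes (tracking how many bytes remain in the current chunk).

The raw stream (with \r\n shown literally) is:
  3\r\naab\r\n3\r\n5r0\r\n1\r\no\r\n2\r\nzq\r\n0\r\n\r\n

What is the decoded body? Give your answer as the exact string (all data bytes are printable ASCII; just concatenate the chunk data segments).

Answer: aab5r0ozq

Derivation:
Chunk 1: stream[0..1]='3' size=0x3=3, data at stream[3..6]='aab' -> body[0..3], body so far='aab'
Chunk 2: stream[8..9]='3' size=0x3=3, data at stream[11..14]='5r0' -> body[3..6], body so far='aab5r0'
Chunk 3: stream[16..17]='1' size=0x1=1, data at stream[19..20]='o' -> body[6..7], body so far='aab5r0o'
Chunk 4: stream[22..23]='2' size=0x2=2, data at stream[25..27]='zq' -> body[7..9], body so far='aab5r0ozq'
Chunk 5: stream[29..30]='0' size=0 (terminator). Final body='aab5r0ozq' (9 bytes)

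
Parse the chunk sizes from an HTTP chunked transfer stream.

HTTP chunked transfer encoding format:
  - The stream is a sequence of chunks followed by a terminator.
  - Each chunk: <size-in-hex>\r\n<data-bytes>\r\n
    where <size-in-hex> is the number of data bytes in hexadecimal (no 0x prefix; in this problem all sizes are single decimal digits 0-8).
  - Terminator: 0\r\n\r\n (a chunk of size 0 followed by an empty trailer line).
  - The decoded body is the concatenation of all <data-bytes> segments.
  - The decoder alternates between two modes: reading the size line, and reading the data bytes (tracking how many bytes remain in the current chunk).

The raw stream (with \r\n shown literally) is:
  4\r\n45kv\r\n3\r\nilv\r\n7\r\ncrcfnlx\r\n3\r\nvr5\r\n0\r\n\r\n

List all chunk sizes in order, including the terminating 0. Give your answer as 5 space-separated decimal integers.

Chunk 1: stream[0..1]='4' size=0x4=4, data at stream[3..7]='45kv' -> body[0..4], body so far='45kv'
Chunk 2: stream[9..10]='3' size=0x3=3, data at stream[12..15]='ilv' -> body[4..7], body so far='45kvilv'
Chunk 3: stream[17..18]='7' size=0x7=7, data at stream[20..27]='crcfnlx' -> body[7..14], body so far='45kvilvcrcfnlx'
Chunk 4: stream[29..30]='3' size=0x3=3, data at stream[32..35]='vr5' -> body[14..17], body so far='45kvilvcrcfnlxvr5'
Chunk 5: stream[37..38]='0' size=0 (terminator). Final body='45kvilvcrcfnlxvr5' (17 bytes)

Answer: 4 3 7 3 0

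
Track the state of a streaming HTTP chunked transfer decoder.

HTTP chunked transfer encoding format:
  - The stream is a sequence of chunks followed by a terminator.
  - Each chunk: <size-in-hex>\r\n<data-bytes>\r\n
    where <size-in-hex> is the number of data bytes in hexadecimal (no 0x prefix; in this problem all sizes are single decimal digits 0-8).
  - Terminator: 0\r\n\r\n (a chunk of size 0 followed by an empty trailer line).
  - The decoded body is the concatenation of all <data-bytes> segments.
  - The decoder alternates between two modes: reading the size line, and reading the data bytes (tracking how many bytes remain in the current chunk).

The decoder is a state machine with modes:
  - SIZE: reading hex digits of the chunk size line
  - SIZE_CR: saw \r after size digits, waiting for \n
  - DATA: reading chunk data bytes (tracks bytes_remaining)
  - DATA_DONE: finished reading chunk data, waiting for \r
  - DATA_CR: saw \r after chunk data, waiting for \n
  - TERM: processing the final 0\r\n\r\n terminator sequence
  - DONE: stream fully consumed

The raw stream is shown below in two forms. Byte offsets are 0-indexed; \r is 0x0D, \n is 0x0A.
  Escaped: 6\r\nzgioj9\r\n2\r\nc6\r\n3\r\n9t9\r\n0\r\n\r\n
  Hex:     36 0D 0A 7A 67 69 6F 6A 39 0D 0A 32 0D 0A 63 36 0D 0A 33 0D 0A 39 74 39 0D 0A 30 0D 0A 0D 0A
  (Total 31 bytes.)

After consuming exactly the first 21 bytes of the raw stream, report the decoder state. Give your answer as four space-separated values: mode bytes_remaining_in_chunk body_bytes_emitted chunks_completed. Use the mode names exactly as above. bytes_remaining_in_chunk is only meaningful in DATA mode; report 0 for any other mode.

Answer: DATA 3 8 2

Derivation:
Byte 0 = '6': mode=SIZE remaining=0 emitted=0 chunks_done=0
Byte 1 = 0x0D: mode=SIZE_CR remaining=0 emitted=0 chunks_done=0
Byte 2 = 0x0A: mode=DATA remaining=6 emitted=0 chunks_done=0
Byte 3 = 'z': mode=DATA remaining=5 emitted=1 chunks_done=0
Byte 4 = 'g': mode=DATA remaining=4 emitted=2 chunks_done=0
Byte 5 = 'i': mode=DATA remaining=3 emitted=3 chunks_done=0
Byte 6 = 'o': mode=DATA remaining=2 emitted=4 chunks_done=0
Byte 7 = 'j': mode=DATA remaining=1 emitted=5 chunks_done=0
Byte 8 = '9': mode=DATA_DONE remaining=0 emitted=6 chunks_done=0
Byte 9 = 0x0D: mode=DATA_CR remaining=0 emitted=6 chunks_done=0
Byte 10 = 0x0A: mode=SIZE remaining=0 emitted=6 chunks_done=1
Byte 11 = '2': mode=SIZE remaining=0 emitted=6 chunks_done=1
Byte 12 = 0x0D: mode=SIZE_CR remaining=0 emitted=6 chunks_done=1
Byte 13 = 0x0A: mode=DATA remaining=2 emitted=6 chunks_done=1
Byte 14 = 'c': mode=DATA remaining=1 emitted=7 chunks_done=1
Byte 15 = '6': mode=DATA_DONE remaining=0 emitted=8 chunks_done=1
Byte 16 = 0x0D: mode=DATA_CR remaining=0 emitted=8 chunks_done=1
Byte 17 = 0x0A: mode=SIZE remaining=0 emitted=8 chunks_done=2
Byte 18 = '3': mode=SIZE remaining=0 emitted=8 chunks_done=2
Byte 19 = 0x0D: mode=SIZE_CR remaining=0 emitted=8 chunks_done=2
Byte 20 = 0x0A: mode=DATA remaining=3 emitted=8 chunks_done=2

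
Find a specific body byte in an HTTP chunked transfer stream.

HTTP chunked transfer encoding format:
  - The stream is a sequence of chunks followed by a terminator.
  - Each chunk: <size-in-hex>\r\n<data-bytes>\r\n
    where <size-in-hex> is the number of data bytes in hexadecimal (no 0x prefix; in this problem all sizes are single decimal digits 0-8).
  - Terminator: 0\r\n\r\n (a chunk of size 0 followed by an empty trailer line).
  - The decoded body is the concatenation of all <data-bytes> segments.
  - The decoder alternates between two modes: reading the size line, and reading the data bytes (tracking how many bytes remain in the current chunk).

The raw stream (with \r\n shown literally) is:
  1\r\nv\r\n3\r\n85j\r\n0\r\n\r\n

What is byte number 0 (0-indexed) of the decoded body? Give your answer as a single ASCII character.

Chunk 1: stream[0..1]='1' size=0x1=1, data at stream[3..4]='v' -> body[0..1], body so far='v'
Chunk 2: stream[6..7]='3' size=0x3=3, data at stream[9..12]='85j' -> body[1..4], body so far='v85j'
Chunk 3: stream[14..15]='0' size=0 (terminator). Final body='v85j' (4 bytes)
Body byte 0 = 'v'

Answer: v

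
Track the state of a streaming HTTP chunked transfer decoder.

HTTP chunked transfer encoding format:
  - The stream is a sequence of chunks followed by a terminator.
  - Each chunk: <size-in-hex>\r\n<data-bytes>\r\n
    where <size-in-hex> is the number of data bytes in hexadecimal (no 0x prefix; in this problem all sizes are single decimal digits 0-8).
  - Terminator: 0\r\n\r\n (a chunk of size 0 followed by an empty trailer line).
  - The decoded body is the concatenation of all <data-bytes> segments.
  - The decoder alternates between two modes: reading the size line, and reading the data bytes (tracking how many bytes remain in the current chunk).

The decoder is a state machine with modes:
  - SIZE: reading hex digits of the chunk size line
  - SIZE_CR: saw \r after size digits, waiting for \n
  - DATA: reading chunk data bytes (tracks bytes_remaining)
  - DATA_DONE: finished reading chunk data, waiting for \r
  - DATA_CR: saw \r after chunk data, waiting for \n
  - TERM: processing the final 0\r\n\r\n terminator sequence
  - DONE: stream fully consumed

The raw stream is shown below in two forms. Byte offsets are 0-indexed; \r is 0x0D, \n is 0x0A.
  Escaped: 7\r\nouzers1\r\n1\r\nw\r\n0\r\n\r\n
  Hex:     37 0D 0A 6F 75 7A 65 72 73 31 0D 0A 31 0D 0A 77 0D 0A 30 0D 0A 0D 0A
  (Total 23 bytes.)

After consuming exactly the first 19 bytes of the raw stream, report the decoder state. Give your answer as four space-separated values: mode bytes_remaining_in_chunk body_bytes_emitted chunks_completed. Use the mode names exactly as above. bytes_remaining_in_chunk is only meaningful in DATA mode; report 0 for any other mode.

Byte 0 = '7': mode=SIZE remaining=0 emitted=0 chunks_done=0
Byte 1 = 0x0D: mode=SIZE_CR remaining=0 emitted=0 chunks_done=0
Byte 2 = 0x0A: mode=DATA remaining=7 emitted=0 chunks_done=0
Byte 3 = 'o': mode=DATA remaining=6 emitted=1 chunks_done=0
Byte 4 = 'u': mode=DATA remaining=5 emitted=2 chunks_done=0
Byte 5 = 'z': mode=DATA remaining=4 emitted=3 chunks_done=0
Byte 6 = 'e': mode=DATA remaining=3 emitted=4 chunks_done=0
Byte 7 = 'r': mode=DATA remaining=2 emitted=5 chunks_done=0
Byte 8 = 's': mode=DATA remaining=1 emitted=6 chunks_done=0
Byte 9 = '1': mode=DATA_DONE remaining=0 emitted=7 chunks_done=0
Byte 10 = 0x0D: mode=DATA_CR remaining=0 emitted=7 chunks_done=0
Byte 11 = 0x0A: mode=SIZE remaining=0 emitted=7 chunks_done=1
Byte 12 = '1': mode=SIZE remaining=0 emitted=7 chunks_done=1
Byte 13 = 0x0D: mode=SIZE_CR remaining=0 emitted=7 chunks_done=1
Byte 14 = 0x0A: mode=DATA remaining=1 emitted=7 chunks_done=1
Byte 15 = 'w': mode=DATA_DONE remaining=0 emitted=8 chunks_done=1
Byte 16 = 0x0D: mode=DATA_CR remaining=0 emitted=8 chunks_done=1
Byte 17 = 0x0A: mode=SIZE remaining=0 emitted=8 chunks_done=2
Byte 18 = '0': mode=SIZE remaining=0 emitted=8 chunks_done=2

Answer: SIZE 0 8 2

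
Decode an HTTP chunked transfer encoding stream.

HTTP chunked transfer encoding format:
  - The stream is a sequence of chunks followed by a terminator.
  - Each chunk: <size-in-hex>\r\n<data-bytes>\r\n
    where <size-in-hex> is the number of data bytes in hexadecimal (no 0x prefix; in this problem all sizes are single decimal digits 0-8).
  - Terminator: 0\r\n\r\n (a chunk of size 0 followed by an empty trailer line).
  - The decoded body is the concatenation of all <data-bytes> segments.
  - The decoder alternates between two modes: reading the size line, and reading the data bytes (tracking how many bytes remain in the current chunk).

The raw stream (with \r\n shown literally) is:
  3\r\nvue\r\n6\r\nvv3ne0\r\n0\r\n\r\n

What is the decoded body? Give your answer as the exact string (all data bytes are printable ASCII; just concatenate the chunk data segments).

Answer: vuevv3ne0

Derivation:
Chunk 1: stream[0..1]='3' size=0x3=3, data at stream[3..6]='vue' -> body[0..3], body so far='vue'
Chunk 2: stream[8..9]='6' size=0x6=6, data at stream[11..17]='vv3ne0' -> body[3..9], body so far='vuevv3ne0'
Chunk 3: stream[19..20]='0' size=0 (terminator). Final body='vuevv3ne0' (9 bytes)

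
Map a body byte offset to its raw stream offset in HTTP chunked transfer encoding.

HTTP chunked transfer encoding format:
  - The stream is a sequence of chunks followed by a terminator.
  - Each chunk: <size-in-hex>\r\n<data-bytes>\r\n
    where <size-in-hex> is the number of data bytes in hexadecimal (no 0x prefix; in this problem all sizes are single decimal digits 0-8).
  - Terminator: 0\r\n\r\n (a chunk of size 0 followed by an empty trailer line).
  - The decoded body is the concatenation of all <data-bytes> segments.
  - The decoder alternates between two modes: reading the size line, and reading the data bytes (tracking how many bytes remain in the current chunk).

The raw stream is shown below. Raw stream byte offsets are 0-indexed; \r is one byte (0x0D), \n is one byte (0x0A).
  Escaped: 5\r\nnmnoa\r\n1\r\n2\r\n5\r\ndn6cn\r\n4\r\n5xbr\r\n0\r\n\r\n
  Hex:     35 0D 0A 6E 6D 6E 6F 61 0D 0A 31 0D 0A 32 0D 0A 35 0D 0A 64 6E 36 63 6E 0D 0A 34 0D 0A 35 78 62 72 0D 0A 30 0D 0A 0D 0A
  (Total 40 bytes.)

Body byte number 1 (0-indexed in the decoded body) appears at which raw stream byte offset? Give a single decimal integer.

Chunk 1: stream[0..1]='5' size=0x5=5, data at stream[3..8]='nmnoa' -> body[0..5], body so far='nmnoa'
Chunk 2: stream[10..11]='1' size=0x1=1, data at stream[13..14]='2' -> body[5..6], body so far='nmnoa2'
Chunk 3: stream[16..17]='5' size=0x5=5, data at stream[19..24]='dn6cn' -> body[6..11], body so far='nmnoa2dn6cn'
Chunk 4: stream[26..27]='4' size=0x4=4, data at stream[29..33]='5xbr' -> body[11..15], body so far='nmnoa2dn6cn5xbr'
Chunk 5: stream[35..36]='0' size=0 (terminator). Final body='nmnoa2dn6cn5xbr' (15 bytes)
Body byte 1 at stream offset 4

Answer: 4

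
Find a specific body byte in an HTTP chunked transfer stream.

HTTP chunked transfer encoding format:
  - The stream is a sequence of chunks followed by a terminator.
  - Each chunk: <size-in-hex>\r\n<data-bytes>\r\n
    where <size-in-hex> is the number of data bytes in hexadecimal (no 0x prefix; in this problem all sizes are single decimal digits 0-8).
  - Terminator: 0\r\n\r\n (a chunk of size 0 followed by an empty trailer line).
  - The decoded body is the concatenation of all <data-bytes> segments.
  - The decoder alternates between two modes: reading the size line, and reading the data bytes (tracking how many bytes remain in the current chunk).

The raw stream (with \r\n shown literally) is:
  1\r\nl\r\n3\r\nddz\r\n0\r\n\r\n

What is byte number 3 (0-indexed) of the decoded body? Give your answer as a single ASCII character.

Chunk 1: stream[0..1]='1' size=0x1=1, data at stream[3..4]='l' -> body[0..1], body so far='l'
Chunk 2: stream[6..7]='3' size=0x3=3, data at stream[9..12]='ddz' -> body[1..4], body so far='lddz'
Chunk 3: stream[14..15]='0' size=0 (terminator). Final body='lddz' (4 bytes)
Body byte 3 = 'z'

Answer: z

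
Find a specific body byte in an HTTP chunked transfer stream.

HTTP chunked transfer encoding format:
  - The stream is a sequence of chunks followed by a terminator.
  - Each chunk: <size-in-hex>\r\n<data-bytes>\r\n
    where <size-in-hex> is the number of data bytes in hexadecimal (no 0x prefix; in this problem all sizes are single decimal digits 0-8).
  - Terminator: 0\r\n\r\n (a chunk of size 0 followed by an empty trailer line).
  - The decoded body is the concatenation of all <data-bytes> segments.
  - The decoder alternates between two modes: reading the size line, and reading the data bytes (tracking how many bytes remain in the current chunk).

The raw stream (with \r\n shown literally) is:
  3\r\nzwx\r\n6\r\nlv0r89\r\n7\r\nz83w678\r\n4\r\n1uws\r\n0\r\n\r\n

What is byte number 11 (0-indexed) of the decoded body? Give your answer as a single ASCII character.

Answer: 3

Derivation:
Chunk 1: stream[0..1]='3' size=0x3=3, data at stream[3..6]='zwx' -> body[0..3], body so far='zwx'
Chunk 2: stream[8..9]='6' size=0x6=6, data at stream[11..17]='lv0r89' -> body[3..9], body so far='zwxlv0r89'
Chunk 3: stream[19..20]='7' size=0x7=7, data at stream[22..29]='z83w678' -> body[9..16], body so far='zwxlv0r89z83w678'
Chunk 4: stream[31..32]='4' size=0x4=4, data at stream[34..38]='1uws' -> body[16..20], body so far='zwxlv0r89z83w6781uws'
Chunk 5: stream[40..41]='0' size=0 (terminator). Final body='zwxlv0r89z83w6781uws' (20 bytes)
Body byte 11 = '3'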